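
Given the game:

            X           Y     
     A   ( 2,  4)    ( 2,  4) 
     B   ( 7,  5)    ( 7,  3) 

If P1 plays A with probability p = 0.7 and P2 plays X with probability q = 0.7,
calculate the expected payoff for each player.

E[P1] = 3.5, E[P2] = 4.12

Work:
E[P1] = p·q·π₁(A,X) + p·(1-q)·π₁(A,Y) + (1-p)·q·π₁(B,X) + (1-p)·(1-q)·π₁(B,Y)
= 0.7·0.7·2 + 0.7·0.3·2 + 0.3·0.7·7 + 0.3·0.3·7
= 3.5

E[P2] = 4.12 (similar calculation)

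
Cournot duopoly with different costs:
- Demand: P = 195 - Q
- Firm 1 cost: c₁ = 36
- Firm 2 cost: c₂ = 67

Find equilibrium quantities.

q₁* = 63.33, q₂* = 32.33

Work:
Reaction: q₁ = (195 - 36 - q₂)/2
Reaction: q₂ = (195 - 67 - q₁)/2
Solve simultaneously:
q₁* = (195 - 2×36 + 67)/3 = 63.33
q₂* = (195 - 2×67 + 36)/3 = 32.33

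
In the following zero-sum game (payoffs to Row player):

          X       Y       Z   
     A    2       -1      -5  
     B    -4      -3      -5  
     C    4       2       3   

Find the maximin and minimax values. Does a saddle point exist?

Maximin = 2, Minimax = 2, Saddle: True

Work:
Row minimums: [-5, -5, 2] → maximin = 2
Column maximums: [4, 2, 3] → minimax = 2
Saddle point exists! Game value = 2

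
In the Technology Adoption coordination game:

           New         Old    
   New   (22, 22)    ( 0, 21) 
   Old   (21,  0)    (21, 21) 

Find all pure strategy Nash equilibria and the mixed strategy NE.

Pure NE: (New, New) and (Old, Old); Mixed NE: p = 0.9545, q = 0.9545

Work:
Check pure NE:
(New, New): (22, 22) - no unilateral deviation beneficial
(Old, Old): (21, 21) - no unilateral deviation beneficial
Mixed NE: P1 plays New with p = 0.9545, P2 plays New with q = 0.9545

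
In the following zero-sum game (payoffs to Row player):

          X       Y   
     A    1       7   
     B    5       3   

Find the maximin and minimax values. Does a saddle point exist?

Maximin = 3, Minimax = 5, Saddle: False

Work:
Row minimums: [1, 3] → maximin = 3
Column maximums: [5, 7] → minimax = 5
No saddle point (maximin ≠ minimax). Mixed strategy needed.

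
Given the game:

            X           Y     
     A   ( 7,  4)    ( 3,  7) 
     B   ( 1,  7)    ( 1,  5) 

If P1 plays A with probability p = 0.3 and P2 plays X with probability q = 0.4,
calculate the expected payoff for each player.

E[P1] = 2.08, E[P2] = 5.8

Work:
E[P1] = p·q·π₁(A,X) + p·(1-q)·π₁(A,Y) + (1-p)·q·π₁(B,X) + (1-p)·(1-q)·π₁(B,Y)
= 0.3·0.4·7 + 0.3·0.6·3 + 0.7·0.4·1 + 0.7·0.6·1
= 2.08

E[P2] = 5.8 (similar calculation)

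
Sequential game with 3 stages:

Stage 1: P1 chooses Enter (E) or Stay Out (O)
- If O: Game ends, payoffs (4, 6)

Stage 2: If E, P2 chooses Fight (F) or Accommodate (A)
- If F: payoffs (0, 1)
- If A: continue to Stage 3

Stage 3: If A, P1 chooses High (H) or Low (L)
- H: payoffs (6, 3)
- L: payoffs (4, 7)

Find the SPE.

SPE: (E, A, H); Outcome (6, 3)

Work:
Stage 3: P1 chooses H (6 vs 4)
Stage 2: P2: F->1, A->3 (anticipating H). Choose A
Stage 1: P1: O->4, E->6 (anticipating A, H). Choose E
SPE path: E -> A -> H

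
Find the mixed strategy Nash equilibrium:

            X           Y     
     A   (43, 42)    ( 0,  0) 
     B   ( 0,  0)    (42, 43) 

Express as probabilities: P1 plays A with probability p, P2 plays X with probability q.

p = 0.5059, q = 0.4941

Work:
Find probabilities that make opponent indifferent:
P2 chooses q to make P1 indifferent between A and B
P1 chooses p to make P2 indifferent between X and Y
Mixed NE: P1 plays (A: 0.5059, B: 0.4941), P2 plays (X: 0.4941, Y: 0.5059)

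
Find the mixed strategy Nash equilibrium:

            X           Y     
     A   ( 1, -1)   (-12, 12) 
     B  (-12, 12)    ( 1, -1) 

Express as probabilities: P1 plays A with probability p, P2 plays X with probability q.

p = 0.5, q = 0.5

Work:
Find probabilities that make opponent indifferent:
P2 chooses q to make P1 indifferent between A and B
P1 chooses p to make P2 indifferent between X and Y
Mixed NE: P1 plays (A: 0.5, B: 0.5), P2 plays (X: 0.5, Y: 0.5)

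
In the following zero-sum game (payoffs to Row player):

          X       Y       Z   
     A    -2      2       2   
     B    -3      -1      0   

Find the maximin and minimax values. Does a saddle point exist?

Maximin = -2, Minimax = -2, Saddle: True

Work:
Row minimums: [-2, -3] → maximin = -2
Column maximums: [-2, 2, 2] → minimax = -2
Saddle point exists! Game value = -2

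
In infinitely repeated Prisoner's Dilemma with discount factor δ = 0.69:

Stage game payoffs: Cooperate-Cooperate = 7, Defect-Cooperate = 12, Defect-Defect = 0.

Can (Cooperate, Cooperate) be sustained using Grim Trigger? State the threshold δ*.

δ* = 0.4167; since δ = 0.69 ≥ 0.4167, cooperation can be sustained

Work:
For Grim Trigger:
Cooperate forever: 7/(1-δ)
Defect then punished: 12 + 0·δ/(1-δ)
Need: 7/(1-δ) ≥ 12 + 0·δ/(1-δ)
Solving: δ ≥ (T-R)/(T-P) = (12-7)/(12-0) = 0.4167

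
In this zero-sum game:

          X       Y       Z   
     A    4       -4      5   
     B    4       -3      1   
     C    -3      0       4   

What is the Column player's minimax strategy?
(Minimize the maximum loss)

Column should play Y, value = 0

Work:
Column player minimizes Row's maximum payoff:
Column X: max payoff to Row = 4
Column Y: max payoff to Row = 0
Column Z: max payoff to Row = 5
Minimum is 0, achieved by column Y.
Minimax strategy: Y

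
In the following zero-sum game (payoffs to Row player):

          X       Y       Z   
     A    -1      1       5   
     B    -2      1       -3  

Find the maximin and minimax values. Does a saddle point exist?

Maximin = -1, Minimax = -1, Saddle: True

Work:
Row minimums: [-1, -3] → maximin = -1
Column maximums: [-1, 1, 5] → minimax = -1
Saddle point exists! Game value = -1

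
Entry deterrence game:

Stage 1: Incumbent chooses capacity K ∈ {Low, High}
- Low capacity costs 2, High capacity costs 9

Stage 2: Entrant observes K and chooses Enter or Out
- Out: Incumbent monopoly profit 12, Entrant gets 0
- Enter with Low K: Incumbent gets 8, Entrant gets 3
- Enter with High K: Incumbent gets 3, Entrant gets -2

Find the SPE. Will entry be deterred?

SPE: (Low, Enter|Low, Out|High); Entry not deterred. Incumbent net profit = 6, Entrant gets 3

Work:
After Low K: Entrant enters (3 > 0)
After High K: Entrant stays out (-2 < 0)
Incumbent: Low → 8−2=6, High → 12−9=3
Incumbent chooses Low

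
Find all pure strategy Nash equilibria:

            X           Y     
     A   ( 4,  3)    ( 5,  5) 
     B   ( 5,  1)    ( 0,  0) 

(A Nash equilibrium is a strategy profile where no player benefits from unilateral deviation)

Nash equilibrium: (A, Y), (B, X)

Work:
Best responses:
  P1 vs X: payoffs [4, 5] → best response B (payoff 5)
  P1 vs Y: payoffs [5, 0] → best response A (payoff 5)
  P2 vs A: payoffs [3, 5] → best response Y (payoff 5)
  P2 vs B: payoffs [1, 0] → best response X (payoff 1)
Mutual best responses: (A,Y), (B,X) → Nash equilibria.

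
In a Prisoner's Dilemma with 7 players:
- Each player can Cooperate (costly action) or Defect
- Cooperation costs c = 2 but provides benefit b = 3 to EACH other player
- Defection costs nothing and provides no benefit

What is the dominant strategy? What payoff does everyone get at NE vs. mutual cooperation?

Dominant: Defect; NE payoff = 0; Coop payoff = 16

Work:
Defect dominates (saves cost c = 2, benefit to others is external)
NE: All defect → everyone gets 0
If all cooperate: each receives (6)×3 - 2 = 16
Social dilemma: 16 > 0 but NE gives 0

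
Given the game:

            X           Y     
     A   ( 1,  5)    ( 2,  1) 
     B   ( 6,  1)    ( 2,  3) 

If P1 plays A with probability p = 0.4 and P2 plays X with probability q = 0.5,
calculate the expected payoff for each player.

E[P1] = 3.0, E[P2] = 2.4

Work:
E[P1] = p·q·π₁(A,X) + p·(1-q)·π₁(A,Y) + (1-p)·q·π₁(B,X) + (1-p)·(1-q)·π₁(B,Y)
= 0.4·0.5·1 + 0.4·0.5·2 + 0.6·0.5·6 + 0.6·0.5·2
= 3.0

E[P2] = 2.4 (similar calculation)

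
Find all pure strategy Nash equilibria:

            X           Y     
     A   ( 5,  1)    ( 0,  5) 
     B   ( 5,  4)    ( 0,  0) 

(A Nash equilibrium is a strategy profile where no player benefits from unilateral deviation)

Nash equilibrium: (A, Y), (B, X)

Work:
Best responses:
  P1 vs X: payoffs [5, 5] → best response A/B (payoff 5)
  P1 vs Y: payoffs [0, 0] → best response A/B (payoff 0)
  P2 vs A: payoffs [1, 5] → best response Y (payoff 5)
  P2 vs B: payoffs [4, 0] → best response X (payoff 4)
Mutual best responses: (A,Y), (B,X) → Nash equilibria.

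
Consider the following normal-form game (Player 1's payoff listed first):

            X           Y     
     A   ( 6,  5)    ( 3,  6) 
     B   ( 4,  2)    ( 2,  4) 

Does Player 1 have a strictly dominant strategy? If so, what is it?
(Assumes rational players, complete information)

Yes, Player 1's strictly dominant strategy is A

Work:
A strategy strictly dominates another if it gives a strictly higher payoff against every opponent action. Compare each pair of P1's strategies column-by-column:
  A vs B: [6 vs 4, 3 vs 2] → A strictly dominates B
  B vs A: [4 vs 6, 2 vs 3] → B does not strictly dominate A (column X: 4 ≤ 6)
A strictly dominates every other strategy → strictly dominant.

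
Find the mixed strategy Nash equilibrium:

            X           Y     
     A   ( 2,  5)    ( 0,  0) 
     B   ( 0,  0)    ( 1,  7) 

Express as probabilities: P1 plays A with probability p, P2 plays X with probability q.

p = 0.5833, q = 0.3333

Work:
Find probabilities that make opponent indifferent:
P2 chooses q to make P1 indifferent between A and B
P1 chooses p to make P2 indifferent between X and Y
Mixed NE: P1 plays (A: 0.5833, B: 0.4167), P2 plays (X: 0.3333, Y: 0.6667)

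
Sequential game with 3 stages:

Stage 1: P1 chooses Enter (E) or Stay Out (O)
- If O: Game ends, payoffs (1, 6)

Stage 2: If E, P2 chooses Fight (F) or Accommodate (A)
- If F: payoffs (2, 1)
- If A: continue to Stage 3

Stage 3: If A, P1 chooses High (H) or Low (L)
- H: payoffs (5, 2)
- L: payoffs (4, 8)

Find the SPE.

SPE: (E, A, H); Outcome (5, 2)

Work:
Stage 3: P1 chooses H (5 vs 4)
Stage 2: P2: F->1, A->2 (anticipating H). Choose A
Stage 1: P1: O->1, E->5 (anticipating A, H). Choose E
SPE path: E -> A -> H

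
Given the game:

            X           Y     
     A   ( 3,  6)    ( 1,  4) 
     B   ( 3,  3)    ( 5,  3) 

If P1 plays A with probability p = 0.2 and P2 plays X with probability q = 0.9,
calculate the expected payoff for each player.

E[P1] = 3.12, E[P2] = 3.56

Work:
E[P1] = p·q·π₁(A,X) + p·(1-q)·π₁(A,Y) + (1-p)·q·π₁(B,X) + (1-p)·(1-q)·π₁(B,Y)
= 0.2·0.9·3 + 0.2·0.1·1 + 0.8·0.9·3 + 0.8·0.1·5
= 3.12

E[P2] = 3.56 (similar calculation)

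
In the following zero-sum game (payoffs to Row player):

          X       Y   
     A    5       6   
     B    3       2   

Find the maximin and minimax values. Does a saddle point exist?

Maximin = 5, Minimax = 5, Saddle: True

Work:
Row minimums: [5, 2] → maximin = 5
Column maximums: [5, 6] → minimax = 5
Saddle point exists! Game value = 5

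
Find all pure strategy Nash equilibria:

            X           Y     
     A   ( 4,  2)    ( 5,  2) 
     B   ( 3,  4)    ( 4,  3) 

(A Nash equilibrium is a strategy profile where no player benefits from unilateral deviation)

Nash equilibrium: (A, X), (A, Y)

Work:
Best responses:
  P1 vs X: payoffs [4, 3] → best response A (payoff 4)
  P1 vs Y: payoffs [5, 4] → best response A (payoff 5)
  P2 vs A: payoffs [2, 2] → best response X/Y (payoff 2)
  P2 vs B: payoffs [4, 3] → best response X (payoff 4)
Mutual best responses: (A,X), (A,Y) → Nash equilibria.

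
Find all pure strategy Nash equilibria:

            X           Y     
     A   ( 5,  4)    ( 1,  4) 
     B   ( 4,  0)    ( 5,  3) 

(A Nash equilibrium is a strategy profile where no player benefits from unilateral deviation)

Nash equilibrium: (A, X), (B, Y)

Work:
Best responses:
  P1 vs X: payoffs [5, 4] → best response A (payoff 5)
  P1 vs Y: payoffs [1, 5] → best response B (payoff 5)
  P2 vs A: payoffs [4, 4] → best response X/Y (payoff 4)
  P2 vs B: payoffs [0, 3] → best response Y (payoff 3)
Mutual best responses: (A,X), (B,Y) → Nash equilibria.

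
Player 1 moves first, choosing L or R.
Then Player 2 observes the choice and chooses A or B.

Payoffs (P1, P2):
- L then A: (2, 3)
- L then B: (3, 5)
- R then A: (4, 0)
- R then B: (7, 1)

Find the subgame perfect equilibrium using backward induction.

P1 plays R, P2 plays B after L and B after R; Payoff (7, 1)

Work:
Backward induction:
After L: P2 chooses B → P1 gets 3
After R: P2 chooses B → P1 gets 7
P1 chooses R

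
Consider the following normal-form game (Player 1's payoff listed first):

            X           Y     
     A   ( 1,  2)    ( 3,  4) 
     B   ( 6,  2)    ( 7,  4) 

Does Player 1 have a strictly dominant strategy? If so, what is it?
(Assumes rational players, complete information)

Yes, Player 1's strictly dominant strategy is B

Work:
A strategy strictly dominates another if it gives a strictly higher payoff against every opponent action. Compare each pair of P1's strategies column-by-column:
  A vs B: [1 vs 6, 3 vs 7] → A does not strictly dominate B (column X: 1 ≤ 6)
  B vs A: [6 vs 1, 7 vs 3] → B strictly dominates A
B strictly dominates every other strategy → strictly dominant.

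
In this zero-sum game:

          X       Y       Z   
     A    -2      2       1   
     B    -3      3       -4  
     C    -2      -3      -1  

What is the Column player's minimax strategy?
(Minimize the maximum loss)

Column should play X, value = -2

Work:
Column player minimizes Row's maximum payoff:
Column X: max payoff to Row = -2
Column Y: max payoff to Row = 3
Column Z: max payoff to Row = 1
Minimum is -2, achieved by column X.
Minimax strategy: X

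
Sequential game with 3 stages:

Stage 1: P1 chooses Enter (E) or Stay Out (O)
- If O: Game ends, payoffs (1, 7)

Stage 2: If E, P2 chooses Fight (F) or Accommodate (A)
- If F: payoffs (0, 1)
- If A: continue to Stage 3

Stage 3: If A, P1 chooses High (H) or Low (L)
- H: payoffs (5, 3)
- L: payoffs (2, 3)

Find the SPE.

SPE: (E, A, H); Outcome (5, 3)

Work:
Stage 3: P1 chooses H (5 vs 2)
Stage 2: P2: F->1, A->3 (anticipating H). Choose A
Stage 1: P1: O->1, E->5 (anticipating A, H). Choose E
SPE path: E -> A -> H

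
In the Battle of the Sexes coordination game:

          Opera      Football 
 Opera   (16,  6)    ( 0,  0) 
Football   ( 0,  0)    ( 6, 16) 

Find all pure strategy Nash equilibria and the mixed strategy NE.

Pure NE: (Opera, Opera) and (Football, Football); Mixed NE: p = 0.7273, q = 0.2727

Work:
Check pure NE:
(Opera, Opera): (16, 6) - no unilateral deviation beneficial
(Football, Football): (6, 16) - no unilateral deviation beneficial
Mixed NE: P1 plays Opera with p = 0.7273, P2 plays Opera with q = 0.2727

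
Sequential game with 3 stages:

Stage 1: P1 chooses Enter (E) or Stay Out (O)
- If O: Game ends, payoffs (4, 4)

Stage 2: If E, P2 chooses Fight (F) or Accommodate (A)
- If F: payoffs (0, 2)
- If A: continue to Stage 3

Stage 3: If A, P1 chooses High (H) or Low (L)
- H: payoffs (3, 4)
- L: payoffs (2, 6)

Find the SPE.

SPE: (O, A, H); Outcome (4, 4)

Work:
Stage 3: P1 chooses H (3 vs 2)
Stage 2: P2: F->2, A->4 (anticipating H). Choose A
Stage 1: P1: O->4, E->3 (anticipating A, H). Choose O
SPE path: O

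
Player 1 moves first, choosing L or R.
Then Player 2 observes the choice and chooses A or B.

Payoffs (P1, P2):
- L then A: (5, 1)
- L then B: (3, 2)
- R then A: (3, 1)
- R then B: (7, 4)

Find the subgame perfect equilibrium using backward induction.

P1 plays R, P2 plays B after L and B after R; Payoff (7, 4)

Work:
Backward induction:
After L: P2 chooses B → P1 gets 3
After R: P2 chooses B → P1 gets 7
P1 chooses R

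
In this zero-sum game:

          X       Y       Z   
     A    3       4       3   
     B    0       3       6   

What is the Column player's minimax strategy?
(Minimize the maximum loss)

Column should play X, value = 3

Work:
Column player minimizes Row's maximum payoff:
Column X: max payoff to Row = 3
Column Y: max payoff to Row = 4
Column Z: max payoff to Row = 6
Minimum is 3, achieved by column X.
Minimax strategy: X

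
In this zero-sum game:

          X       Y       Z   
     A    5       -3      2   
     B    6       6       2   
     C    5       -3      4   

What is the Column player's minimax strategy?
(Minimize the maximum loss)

Column should play Z, value = 4

Work:
Column player minimizes Row's maximum payoff:
Column X: max payoff to Row = 6
Column Y: max payoff to Row = 6
Column Z: max payoff to Row = 4
Minimum is 4, achieved by column Z.
Minimax strategy: Z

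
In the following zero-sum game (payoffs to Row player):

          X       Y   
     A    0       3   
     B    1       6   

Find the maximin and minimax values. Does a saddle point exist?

Maximin = 1, Minimax = 1, Saddle: True

Work:
Row minimums: [0, 1] → maximin = 1
Column maximums: [1, 6] → minimax = 1
Saddle point exists! Game value = 1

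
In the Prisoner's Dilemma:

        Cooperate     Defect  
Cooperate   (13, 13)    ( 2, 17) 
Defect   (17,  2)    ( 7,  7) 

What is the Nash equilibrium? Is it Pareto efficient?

(Defect, Defect) is NE; not Pareto efficient

Work:
Defect dominates Cooperate for both players:
If P2 cooperates: Defect (17) > Cooperate (13)
If P2 defects: Defect (7) > Cooperate (2)
NE: (Defect, Defect) with payoff (7, 7)
But (Cooperate, Cooperate) = (13, 13) Pareto dominates (7, 7)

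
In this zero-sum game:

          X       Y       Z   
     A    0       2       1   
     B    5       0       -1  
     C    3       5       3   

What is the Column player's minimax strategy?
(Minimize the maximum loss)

Column should play Z, value = 3

Work:
Column player minimizes Row's maximum payoff:
Column X: max payoff to Row = 5
Column Y: max payoff to Row = 5
Column Z: max payoff to Row = 3
Minimum is 3, achieved by column Z.
Minimax strategy: Z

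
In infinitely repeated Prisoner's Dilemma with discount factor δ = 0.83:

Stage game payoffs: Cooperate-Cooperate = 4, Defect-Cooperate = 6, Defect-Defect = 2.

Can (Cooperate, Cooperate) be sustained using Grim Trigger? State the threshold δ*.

δ* = 0.5; since δ = 0.83 ≥ 0.5, cooperation can be sustained

Work:
For Grim Trigger:
Cooperate forever: 4/(1-δ)
Defect then punished: 6 + 2·δ/(1-δ)
Need: 4/(1-δ) ≥ 6 + 2·δ/(1-δ)
Solving: δ ≥ (T-R)/(T-P) = (6-4)/(6-2) = 0.5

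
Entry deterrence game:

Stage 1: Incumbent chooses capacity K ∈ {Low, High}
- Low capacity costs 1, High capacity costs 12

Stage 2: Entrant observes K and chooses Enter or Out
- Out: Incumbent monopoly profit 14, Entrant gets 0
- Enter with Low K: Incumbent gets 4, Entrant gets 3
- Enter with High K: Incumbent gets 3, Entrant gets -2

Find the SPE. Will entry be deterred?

SPE: (Low, Enter|Low, Out|High); Entry not deterred. Incumbent net profit = 3, Entrant gets 3

Work:
After Low K: Entrant enters (3 > 0)
After High K: Entrant stays out (-2 < 0)
Incumbent: Low → 4−1=3, High → 14−12=2
Incumbent chooses Low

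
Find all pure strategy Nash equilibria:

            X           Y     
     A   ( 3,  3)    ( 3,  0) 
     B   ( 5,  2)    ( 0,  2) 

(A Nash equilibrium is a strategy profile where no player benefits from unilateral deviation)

Nash equilibrium: (B, X)

Work:
Best responses:
  P1 vs X: payoffs [3, 5] → best response B (payoff 5)
  P1 vs Y: payoffs [3, 0] → best response A (payoff 3)
  P2 vs A: payoffs [3, 0] → best response X (payoff 3)
  P2 vs B: payoffs [2, 2] → best response X/Y (payoff 2)
Mutual best responses: (B,X) → Nash equilibria.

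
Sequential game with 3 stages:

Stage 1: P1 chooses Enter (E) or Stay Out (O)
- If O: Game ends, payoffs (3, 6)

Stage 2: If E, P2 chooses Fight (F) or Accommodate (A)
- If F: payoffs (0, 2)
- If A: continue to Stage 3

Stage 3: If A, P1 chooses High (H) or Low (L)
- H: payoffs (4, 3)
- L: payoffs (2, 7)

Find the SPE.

SPE: (E, A, H); Outcome (4, 3)

Work:
Stage 3: P1 chooses H (4 vs 2)
Stage 2: P2: F->2, A->3 (anticipating H). Choose A
Stage 1: P1: O->3, E->4 (anticipating A, H). Choose E
SPE path: E -> A -> H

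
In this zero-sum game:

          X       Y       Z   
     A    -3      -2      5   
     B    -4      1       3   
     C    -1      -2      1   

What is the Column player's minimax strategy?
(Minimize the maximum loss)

Column should play X, value = -1

Work:
Column player minimizes Row's maximum payoff:
Column X: max payoff to Row = -1
Column Y: max payoff to Row = 1
Column Z: max payoff to Row = 5
Minimum is -1, achieved by column X.
Minimax strategy: X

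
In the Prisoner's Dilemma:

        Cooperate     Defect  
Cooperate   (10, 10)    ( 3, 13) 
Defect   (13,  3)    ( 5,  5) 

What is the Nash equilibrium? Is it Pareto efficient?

(Defect, Defect) is NE; not Pareto efficient

Work:
Defect dominates Cooperate for both players:
If P2 cooperates: Defect (13) > Cooperate (10)
If P2 defects: Defect (5) > Cooperate (3)
NE: (Defect, Defect) with payoff (5, 5)
But (Cooperate, Cooperate) = (10, 10) Pareto dominates (5, 5)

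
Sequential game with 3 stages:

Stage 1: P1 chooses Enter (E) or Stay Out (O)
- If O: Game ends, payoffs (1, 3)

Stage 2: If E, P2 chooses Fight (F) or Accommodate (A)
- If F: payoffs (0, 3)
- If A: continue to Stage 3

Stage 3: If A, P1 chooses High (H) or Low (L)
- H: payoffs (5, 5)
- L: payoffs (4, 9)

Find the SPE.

SPE: (E, A, H); Outcome (5, 5)

Work:
Stage 3: P1 chooses H (5 vs 4)
Stage 2: P2: F->3, A->5 (anticipating H). Choose A
Stage 1: P1: O->1, E->5 (anticipating A, H). Choose E
SPE path: E -> A -> H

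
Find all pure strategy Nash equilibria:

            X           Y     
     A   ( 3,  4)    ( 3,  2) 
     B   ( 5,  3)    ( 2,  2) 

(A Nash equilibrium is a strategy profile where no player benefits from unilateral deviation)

Nash equilibrium: (B, X)

Work:
Best responses:
  P1 vs X: payoffs [3, 5] → best response B (payoff 5)
  P1 vs Y: payoffs [3, 2] → best response A (payoff 3)
  P2 vs A: payoffs [4, 2] → best response X (payoff 4)
  P2 vs B: payoffs [3, 2] → best response X (payoff 3)
Mutual best responses: (B,X) → Nash equilibria.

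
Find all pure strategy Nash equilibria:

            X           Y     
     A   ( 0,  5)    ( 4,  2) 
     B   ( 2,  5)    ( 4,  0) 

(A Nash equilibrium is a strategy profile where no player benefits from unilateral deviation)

Nash equilibrium: (B, X)

Work:
Best responses:
  P1 vs X: payoffs [0, 2] → best response B (payoff 2)
  P1 vs Y: payoffs [4, 4] → best response A/B (payoff 4)
  P2 vs A: payoffs [5, 2] → best response X (payoff 5)
  P2 vs B: payoffs [5, 0] → best response X (payoff 5)
Mutual best responses: (B,X) → Nash equilibria.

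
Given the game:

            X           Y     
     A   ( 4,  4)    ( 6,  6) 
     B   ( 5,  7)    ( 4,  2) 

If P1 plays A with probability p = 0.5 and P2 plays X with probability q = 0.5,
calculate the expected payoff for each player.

E[P1] = 4.75, E[P2] = 4.75

Work:
E[P1] = p·q·π₁(A,X) + p·(1-q)·π₁(A,Y) + (1-p)·q·π₁(B,X) + (1-p)·(1-q)·π₁(B,Y)
= 0.5·0.5·4 + 0.5·0.5·6 + 0.5·0.5·5 + 0.5·0.5·4
= 4.75

E[P2] = 4.75 (similar calculation)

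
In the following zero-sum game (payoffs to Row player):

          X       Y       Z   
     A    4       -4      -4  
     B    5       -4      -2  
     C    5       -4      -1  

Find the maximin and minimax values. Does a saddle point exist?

Maximin = -4, Minimax = -4, Saddle: True

Work:
Row minimums: [-4, -4, -4] → maximin = -4
Column maximums: [5, -4, -1] → minimax = -4
Saddle point exists! Game value = -4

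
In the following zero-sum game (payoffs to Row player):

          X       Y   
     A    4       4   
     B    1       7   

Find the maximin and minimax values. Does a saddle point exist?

Maximin = 4, Minimax = 4, Saddle: True

Work:
Row minimums: [4, 1] → maximin = 4
Column maximums: [4, 7] → minimax = 4
Saddle point exists! Game value = 4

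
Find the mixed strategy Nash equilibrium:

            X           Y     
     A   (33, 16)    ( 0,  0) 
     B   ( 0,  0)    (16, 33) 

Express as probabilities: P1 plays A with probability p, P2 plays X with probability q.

p = 0.6735, q = 0.3265

Work:
Find probabilities that make opponent indifferent:
P2 chooses q to make P1 indifferent between A and B
P1 chooses p to make P2 indifferent between X and Y
Mixed NE: P1 plays (A: 0.6735, B: 0.3265), P2 plays (X: 0.3265, Y: 0.6735)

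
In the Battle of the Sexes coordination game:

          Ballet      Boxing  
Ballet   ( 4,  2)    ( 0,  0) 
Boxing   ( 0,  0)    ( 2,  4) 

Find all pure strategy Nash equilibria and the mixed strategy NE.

Pure NE: (Ballet, Ballet) and (Boxing, Boxing); Mixed NE: p = 0.6667, q = 0.3333

Work:
Check pure NE:
(Ballet, Ballet): (4, 2) - no unilateral deviation beneficial
(Boxing, Boxing): (2, 4) - no unilateral deviation beneficial
Mixed NE: P1 plays Ballet with p = 0.6667, P2 plays Ballet with q = 0.3333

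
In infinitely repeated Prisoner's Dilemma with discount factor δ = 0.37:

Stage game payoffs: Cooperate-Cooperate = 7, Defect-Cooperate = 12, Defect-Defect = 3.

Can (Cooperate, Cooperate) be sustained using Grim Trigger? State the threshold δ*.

δ* = 0.5556; since δ = 0.37 < 0.5556, cooperation cannot be sustained

Work:
For Grim Trigger:
Cooperate forever: 7/(1-δ)
Defect then punished: 12 + 3·δ/(1-δ)
Need: 7/(1-δ) ≥ 12 + 3·δ/(1-δ)
Solving: δ ≥ (T-R)/(T-P) = (12-7)/(12-3) = 0.5556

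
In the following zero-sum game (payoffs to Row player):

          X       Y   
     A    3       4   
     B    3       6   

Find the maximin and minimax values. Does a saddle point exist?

Maximin = 3, Minimax = 3, Saddle: True

Work:
Row minimums: [3, 3] → maximin = 3
Column maximums: [3, 6] → minimax = 3
Saddle point exists! Game value = 3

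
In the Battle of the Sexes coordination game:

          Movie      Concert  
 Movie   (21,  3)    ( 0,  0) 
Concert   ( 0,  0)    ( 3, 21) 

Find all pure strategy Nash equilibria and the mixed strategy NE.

Pure NE: (Movie, Movie) and (Concert, Concert); Mixed NE: p = 0.875, q = 0.125

Work:
Check pure NE:
(Movie, Movie): (21, 3) - no unilateral deviation beneficial
(Concert, Concert): (3, 21) - no unilateral deviation beneficial
Mixed NE: P1 plays Movie with p = 0.875, P2 plays Movie with q = 0.125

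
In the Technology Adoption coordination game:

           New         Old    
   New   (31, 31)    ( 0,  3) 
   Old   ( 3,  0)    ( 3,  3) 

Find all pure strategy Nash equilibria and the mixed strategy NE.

Pure NE: (New, New) and (Old, Old); Mixed NE: p = 0.0968, q = 0.0968

Work:
Check pure NE:
(New, New): (31, 31) - no unilateral deviation beneficial
(Old, Old): (3, 3) - no unilateral deviation beneficial
Mixed NE: P1 plays New with p = 0.0968, P2 plays New with q = 0.0968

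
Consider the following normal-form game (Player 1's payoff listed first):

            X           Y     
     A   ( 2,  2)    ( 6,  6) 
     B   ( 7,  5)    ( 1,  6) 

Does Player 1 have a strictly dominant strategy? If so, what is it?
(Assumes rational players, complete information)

No strictly dominant strategy exists for Player 1

Work:
A strategy strictly dominates another if it gives a strictly higher payoff against every opponent action. Compare each pair of P1's strategies column-by-column:
  A vs B: [2 vs 7, 6 vs 1] → A does not strictly dominate B (column X: 2 ≤ 7)
  B vs A: [7 vs 2, 1 vs 6] → B does not strictly dominate A (column Y: 1 ≤ 6)
No single strategy strictly dominates all others → no strictly dominant strategy.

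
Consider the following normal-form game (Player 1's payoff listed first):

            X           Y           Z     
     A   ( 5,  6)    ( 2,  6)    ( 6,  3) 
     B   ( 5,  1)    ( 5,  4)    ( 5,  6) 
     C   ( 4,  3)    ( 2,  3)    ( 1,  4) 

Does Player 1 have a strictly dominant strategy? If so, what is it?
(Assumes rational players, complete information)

No strictly dominant strategy exists for Player 1

Work:
A strategy strictly dominates another if it gives a strictly higher payoff against every opponent action. Compare each pair of P1's strategies column-by-column:
  A vs B: [5 vs 5, 2 vs 5, 6 vs 5] → A does not strictly dominate B (column X: 5 ≤ 5)
  A vs C: [5 vs 4, 2 vs 2, 6 vs 1] → A does not strictly dominate C (column Y: 2 ≤ 2)
  B vs A: [5 vs 5, 5 vs 2, 5 vs 6] → B does not strictly dominate A (column X: 5 ≤ 5)
  B vs C: [5 vs 4, 5 vs 2, 5 vs 1] → B strictly dominates C
  C vs A: [4 vs 5, 2 vs 2, 1 vs 6] → C does not strictly dominate A (column X: 4 ≤ 5)
  C vs B: [4 vs 5, 2 vs 5, 1 vs 5] → C does not strictly dominate B (column X: 4 ≤ 5)
No single strategy strictly dominates all others → no strictly dominant strategy.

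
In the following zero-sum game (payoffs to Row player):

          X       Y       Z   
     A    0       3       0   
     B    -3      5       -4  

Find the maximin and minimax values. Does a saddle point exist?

Maximin = 0, Minimax = 0, Saddle: True

Work:
Row minimums: [0, -4] → maximin = 0
Column maximums: [0, 5, 0] → minimax = 0
Saddle point exists! Game value = 0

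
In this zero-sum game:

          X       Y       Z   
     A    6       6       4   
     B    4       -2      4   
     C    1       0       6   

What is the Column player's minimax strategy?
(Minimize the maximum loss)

Column should play X or Y or Z (all achieve the minimum), value = 6

Work:
Column player minimizes Row's maximum payoff:
Column X: max payoff to Row = 6
Column Y: max payoff to Row = 6
Column Z: max payoff to Row = 6
Minimum is 6, achieved by columns X, Y, Z (tied).
Each of X or Y or Z is a minimax strategy.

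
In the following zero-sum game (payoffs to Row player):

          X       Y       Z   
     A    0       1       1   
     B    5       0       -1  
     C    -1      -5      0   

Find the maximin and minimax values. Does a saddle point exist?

Maximin = 0, Minimax = 1, Saddle: False

Work:
Row minimums: [0, -1, -5] → maximin = 0
Column maximums: [5, 1, 1] → minimax = 1
No saddle point (maximin ≠ minimax). Mixed strategy needed.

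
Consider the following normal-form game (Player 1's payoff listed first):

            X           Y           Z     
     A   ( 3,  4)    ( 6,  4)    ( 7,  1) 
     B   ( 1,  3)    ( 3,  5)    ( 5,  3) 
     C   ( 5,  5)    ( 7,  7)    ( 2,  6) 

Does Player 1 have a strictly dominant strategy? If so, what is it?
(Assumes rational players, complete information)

No strictly dominant strategy exists for Player 1

Work:
A strategy strictly dominates another if it gives a strictly higher payoff against every opponent action. Compare each pair of P1's strategies column-by-column:
  A vs B: [3 vs 1, 6 vs 3, 7 vs 5] → A strictly dominates B
  A vs C: [3 vs 5, 6 vs 7, 7 vs 2] → A does not strictly dominate C (column X: 3 ≤ 5)
  B vs A: [1 vs 3, 3 vs 6, 5 vs 7] → B does not strictly dominate A (column X: 1 ≤ 3)
  B vs C: [1 vs 5, 3 vs 7, 5 vs 2] → B does not strictly dominate C (column X: 1 ≤ 5)
  C vs A: [5 vs 3, 7 vs 6, 2 vs 7] → C does not strictly dominate A (column Z: 2 ≤ 7)
  C vs B: [5 vs 1, 7 vs 3, 2 vs 5] → C does not strictly dominate B (column Z: 2 ≤ 5)
No single strategy strictly dominates all others → no strictly dominant strategy.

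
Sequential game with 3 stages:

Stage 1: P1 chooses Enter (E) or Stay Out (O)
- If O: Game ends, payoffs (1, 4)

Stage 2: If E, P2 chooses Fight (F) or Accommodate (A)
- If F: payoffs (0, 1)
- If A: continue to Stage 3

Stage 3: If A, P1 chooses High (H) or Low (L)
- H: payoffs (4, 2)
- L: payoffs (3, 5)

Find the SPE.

SPE: (E, A, H); Outcome (4, 2)

Work:
Stage 3: P1 chooses H (4 vs 3)
Stage 2: P2: F->1, A->2 (anticipating H). Choose A
Stage 1: P1: O->1, E->4 (anticipating A, H). Choose E
SPE path: E -> A -> H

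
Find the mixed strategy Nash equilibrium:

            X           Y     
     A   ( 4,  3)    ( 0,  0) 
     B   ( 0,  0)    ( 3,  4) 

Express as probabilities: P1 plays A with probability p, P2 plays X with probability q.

p = 0.5714, q = 0.4286

Work:
Find probabilities that make opponent indifferent:
P2 chooses q to make P1 indifferent between A and B
P1 chooses p to make P2 indifferent between X and Y
Mixed NE: P1 plays (A: 0.5714, B: 0.4286), P2 plays (X: 0.4286, Y: 0.5714)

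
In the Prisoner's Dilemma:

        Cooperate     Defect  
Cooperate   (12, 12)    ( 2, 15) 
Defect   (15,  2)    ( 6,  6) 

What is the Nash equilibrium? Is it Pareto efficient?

(Defect, Defect) is NE; not Pareto efficient

Work:
Defect dominates Cooperate for both players:
If P2 cooperates: Defect (15) > Cooperate (12)
If P2 defects: Defect (6) > Cooperate (2)
NE: (Defect, Defect) with payoff (6, 6)
But (Cooperate, Cooperate) = (12, 12) Pareto dominates (6, 6)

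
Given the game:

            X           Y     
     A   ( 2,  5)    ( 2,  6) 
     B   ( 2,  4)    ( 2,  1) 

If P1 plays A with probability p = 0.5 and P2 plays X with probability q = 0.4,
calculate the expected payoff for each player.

E[P1] = 2.0, E[P2] = 3.9

Work:
E[P1] = p·q·π₁(A,X) + p·(1-q)·π₁(A,Y) + (1-p)·q·π₁(B,X) + (1-p)·(1-q)·π₁(B,Y)
= 0.5·0.4·2 + 0.5·0.6·2 + 0.5·0.4·2 + 0.5·0.6·2
= 2.0

E[P2] = 3.9 (similar calculation)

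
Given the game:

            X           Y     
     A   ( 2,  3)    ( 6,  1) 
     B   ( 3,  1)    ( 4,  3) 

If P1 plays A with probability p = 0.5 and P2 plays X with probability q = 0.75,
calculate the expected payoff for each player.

E[P1] = 3.125, E[P2] = 2.0

Work:
E[P1] = p·q·π₁(A,X) + p·(1-q)·π₁(A,Y) + (1-p)·q·π₁(B,X) + (1-p)·(1-q)·π₁(B,Y)
= 0.5·0.75·2 + 0.5·0.25·6 + 0.5·0.75·3 + 0.5·0.25·4
= 3.125

E[P2] = 2.0 (similar calculation)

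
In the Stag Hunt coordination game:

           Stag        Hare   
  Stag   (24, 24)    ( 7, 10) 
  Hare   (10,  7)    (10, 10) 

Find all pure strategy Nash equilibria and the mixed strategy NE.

Pure NE: (Stag, Stag) and (Hare, Hare); Mixed NE: p = 0.1765, q = 0.1765

Work:
Check pure NE:
(Stag, Stag): (24, 24) - no unilateral deviation beneficial
(Hare, Hare): (10, 10) - no unilateral deviation beneficial
Mixed NE: P1 plays Stag with p = 0.1765, P2 plays Stag with q = 0.1765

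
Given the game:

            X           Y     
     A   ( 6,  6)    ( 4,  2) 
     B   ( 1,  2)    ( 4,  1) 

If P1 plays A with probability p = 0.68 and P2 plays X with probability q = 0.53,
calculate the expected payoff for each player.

E[P1] = 4.212, E[P2] = 3.2912

Work:
E[P1] = p·q·π₁(A,X) + p·(1-q)·π₁(A,Y) + (1-p)·q·π₁(B,X) + (1-p)·(1-q)·π₁(B,Y)
= 0.68·0.53·6 + 0.68·0.47·4 + 0.32·0.53·1 + 0.32·0.47·4
= 4.212

E[P2] = 3.2912 (similar calculation)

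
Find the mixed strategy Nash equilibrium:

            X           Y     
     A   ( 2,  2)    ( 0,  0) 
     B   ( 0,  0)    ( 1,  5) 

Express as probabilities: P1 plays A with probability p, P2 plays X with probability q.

p = 0.7143, q = 0.3333

Work:
Find probabilities that make opponent indifferent:
P2 chooses q to make P1 indifferent between A and B
P1 chooses p to make P2 indifferent between X and Y
Mixed NE: P1 plays (A: 0.7143, B: 0.2857), P2 plays (X: 0.3333, Y: 0.6667)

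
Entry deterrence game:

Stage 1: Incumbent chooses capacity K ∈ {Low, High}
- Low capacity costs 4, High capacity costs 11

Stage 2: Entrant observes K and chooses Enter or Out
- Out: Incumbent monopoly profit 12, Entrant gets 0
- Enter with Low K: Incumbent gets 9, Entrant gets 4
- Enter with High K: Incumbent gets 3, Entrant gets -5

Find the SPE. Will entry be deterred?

SPE: (Low, Enter|Low, Out|High); Entry not deterred. Incumbent net profit = 5, Entrant gets 4

Work:
After Low K: Entrant enters (4 > 0)
After High K: Entrant stays out (-5 < 0)
Incumbent: Low → 9−4=5, High → 12−11=1
Incumbent chooses Low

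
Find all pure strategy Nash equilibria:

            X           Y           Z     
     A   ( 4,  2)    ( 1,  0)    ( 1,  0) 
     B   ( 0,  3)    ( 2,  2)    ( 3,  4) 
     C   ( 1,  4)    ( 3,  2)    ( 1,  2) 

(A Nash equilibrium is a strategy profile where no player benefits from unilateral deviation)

Nash equilibrium: (A, X), (B, Z)

Work:
Best responses:
  P1 vs X: payoffs [4, 0, 1] → best response A (payoff 4)
  P1 vs Y: payoffs [1, 2, 3] → best response C (payoff 3)
  P1 vs Z: payoffs [1, 3, 1] → best response B (payoff 3)
  P2 vs A: payoffs [2, 0, 0] → best response X (payoff 2)
  P2 vs B: payoffs [3, 2, 4] → best response Z (payoff 4)
  P2 vs C: payoffs [4, 2, 2] → best response X (payoff 4)
Mutual best responses: (A,X), (B,Z) → Nash equilibria.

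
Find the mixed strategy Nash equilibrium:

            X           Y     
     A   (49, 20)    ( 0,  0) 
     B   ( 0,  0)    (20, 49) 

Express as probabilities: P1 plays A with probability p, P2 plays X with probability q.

p = 0.7101, q = 0.2899

Work:
Find probabilities that make opponent indifferent:
P2 chooses q to make P1 indifferent between A and B
P1 chooses p to make P2 indifferent between X and Y
Mixed NE: P1 plays (A: 0.7101, B: 0.2899), P2 plays (X: 0.2899, Y: 0.7101)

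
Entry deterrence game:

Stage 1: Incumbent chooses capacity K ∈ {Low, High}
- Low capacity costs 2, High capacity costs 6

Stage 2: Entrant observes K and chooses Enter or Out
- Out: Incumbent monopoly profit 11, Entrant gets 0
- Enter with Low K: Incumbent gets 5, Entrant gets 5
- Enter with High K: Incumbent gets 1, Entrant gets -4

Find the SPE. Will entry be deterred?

SPE: (High, Enter|Low, Out|High); Entry deterred. Incumbent net profit = 5

Work:
After Low K: Entrant enters (5 > 0)
After High K: Entrant stays out (-4 < 0)
Incumbent: Low → 5−2=3, High → 11−6=5
Incumbent chooses High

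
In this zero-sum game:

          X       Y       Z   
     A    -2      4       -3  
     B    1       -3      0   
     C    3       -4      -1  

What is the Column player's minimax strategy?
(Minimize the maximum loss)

Column should play Z, value = 0

Work:
Column player minimizes Row's maximum payoff:
Column X: max payoff to Row = 3
Column Y: max payoff to Row = 4
Column Z: max payoff to Row = 0
Minimum is 0, achieved by column Z.
Minimax strategy: Z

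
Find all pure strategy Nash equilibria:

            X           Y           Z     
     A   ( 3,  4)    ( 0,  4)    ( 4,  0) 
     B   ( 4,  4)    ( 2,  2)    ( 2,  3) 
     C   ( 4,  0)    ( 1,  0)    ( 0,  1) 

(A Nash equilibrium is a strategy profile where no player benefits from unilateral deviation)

Nash equilibrium: (B, X)

Work:
Best responses:
  P1 vs X: payoffs [3, 4, 4] → best response B/C (payoff 4)
  P1 vs Y: payoffs [0, 2, 1] → best response B (payoff 2)
  P1 vs Z: payoffs [4, 2, 0] → best response A (payoff 4)
  P2 vs A: payoffs [4, 4, 0] → best response X/Y (payoff 4)
  P2 vs B: payoffs [4, 2, 3] → best response X (payoff 4)
  P2 vs C: payoffs [0, 0, 1] → best response Z (payoff 1)
Mutual best responses: (B,X) → Nash equilibria.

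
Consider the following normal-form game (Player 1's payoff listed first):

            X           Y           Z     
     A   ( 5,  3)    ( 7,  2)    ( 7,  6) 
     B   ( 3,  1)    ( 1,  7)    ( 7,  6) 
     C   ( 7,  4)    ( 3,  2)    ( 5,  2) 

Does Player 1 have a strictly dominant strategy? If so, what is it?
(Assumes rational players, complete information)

No strictly dominant strategy exists for Player 1

Work:
A strategy strictly dominates another if it gives a strictly higher payoff against every opponent action. Compare each pair of P1's strategies column-by-column:
  A vs B: [5 vs 3, 7 vs 1, 7 vs 7] → A does not strictly dominate B (column Z: 7 ≤ 7)
  A vs C: [5 vs 7, 7 vs 3, 7 vs 5] → A does not strictly dominate C (column X: 5 ≤ 7)
  B vs A: [3 vs 5, 1 vs 7, 7 vs 7] → B does not strictly dominate A (column X: 3 ≤ 5)
  B vs C: [3 vs 7, 1 vs 3, 7 vs 5] → B does not strictly dominate C (column X: 3 ≤ 7)
  C vs A: [7 vs 5, 3 vs 7, 5 vs 7] → C does not strictly dominate A (column Y: 3 ≤ 7)
  C vs B: [7 vs 3, 3 vs 1, 5 vs 7] → C does not strictly dominate B (column Z: 5 ≤ 7)
No single strategy strictly dominates all others → no strictly dominant strategy.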